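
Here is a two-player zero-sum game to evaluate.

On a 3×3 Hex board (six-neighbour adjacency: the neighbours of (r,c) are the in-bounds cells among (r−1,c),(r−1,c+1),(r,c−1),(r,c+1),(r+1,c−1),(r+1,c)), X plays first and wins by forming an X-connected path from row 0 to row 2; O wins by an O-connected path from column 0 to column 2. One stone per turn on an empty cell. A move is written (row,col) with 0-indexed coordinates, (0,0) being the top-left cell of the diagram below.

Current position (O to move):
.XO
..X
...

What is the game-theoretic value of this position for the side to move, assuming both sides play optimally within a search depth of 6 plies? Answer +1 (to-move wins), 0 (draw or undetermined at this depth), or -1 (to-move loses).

p1 O@[.XO/..X/...]: (0,0)[OXO/..X/...]-1 (1,0)[.XO/O.X/...]-1 (1,1)[.XO/.OX/...]+1* (2,0)[.XO/..X/O..]-1 (2,1)[.XO/..X/.O.]-1 (2,2)[.XO/..X/..O]-1
p2 X@[.XO/.OX/...]: (0,0)[XXO/.OX/...]-1* (1,0)[.XO/XOX/...]-1 (2,0)[.XO/.OX/X..]-1 (2,1)[.XO/.OX/.X.]-1 (2,2)[.XO/.OX/..X]-1
p3 O@[XXO/.OX/...]: (1,0)[XXO/OOX/...]+1* (2,0)[XXO/.OX/O..]+1 (2,1)[XXO/.OX/.O.]+1 (2,2)[XXO/.OX/..O]+1
p4 X@[XXO/OOX/...] terminal -1; root [.XO/..X/...] d6

value(.XO/..X/..., O) = +1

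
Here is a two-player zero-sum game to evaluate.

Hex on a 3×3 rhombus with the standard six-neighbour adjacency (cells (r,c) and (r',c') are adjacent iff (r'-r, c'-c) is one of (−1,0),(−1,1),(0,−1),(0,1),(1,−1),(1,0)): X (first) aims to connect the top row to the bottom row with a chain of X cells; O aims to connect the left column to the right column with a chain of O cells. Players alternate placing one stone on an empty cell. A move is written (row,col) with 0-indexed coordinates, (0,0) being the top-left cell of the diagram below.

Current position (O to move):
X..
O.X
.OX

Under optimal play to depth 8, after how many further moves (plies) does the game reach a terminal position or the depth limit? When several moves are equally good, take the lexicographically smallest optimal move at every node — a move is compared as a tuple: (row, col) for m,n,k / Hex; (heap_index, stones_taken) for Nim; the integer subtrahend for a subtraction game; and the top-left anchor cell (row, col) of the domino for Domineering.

ply 1, O at X../O.X/.OX | (0,1)=-1→XO./O.X/.OX; (0,2)=+1→X.O/O.X/.OX*; (1,1)=-1→X../OOX/.OX; (2,0)=-1→X../O.X/OOX
ply 2, X at X.O/O.X/.OX | (0,1)=-1→XXO/O.X/.OX*; (1,1)=-1→X.O/OXX/.OX; (2,0)=-1→X.O/O.X/XOX
ply 3, O at XXO/O.X/.OX | (1,1)=+1→XXO/OOX/.OX*; (2,0)=-1→XXO/O.X/OOX
ply 4: XXO/OOX/.OX is terminal -1 (X); from X../O.X/.OX depth 8

PV length from [X../O.X/.OX]: 3 plies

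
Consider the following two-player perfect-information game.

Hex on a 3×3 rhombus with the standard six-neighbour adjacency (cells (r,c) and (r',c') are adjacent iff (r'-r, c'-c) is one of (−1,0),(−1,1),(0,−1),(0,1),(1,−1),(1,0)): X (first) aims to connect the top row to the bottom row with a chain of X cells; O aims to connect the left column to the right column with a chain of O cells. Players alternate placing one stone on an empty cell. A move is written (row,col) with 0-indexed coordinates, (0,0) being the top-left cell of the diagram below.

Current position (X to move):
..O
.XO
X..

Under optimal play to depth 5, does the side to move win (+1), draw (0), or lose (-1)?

[..O/.XO/X..] X move#1: (0,0):+1/X.O/.XO/X..*, (0,1):+1/.XO/.XO/X.., (1,0):+1/..O/XXO/X.., (2,1):-1/..O/.XO/XX., (2,2):-1/..O/.XO/X.X
[X.O/.XO/X..] O move#2: (0,1):-1/XOO/.XO/X..*, (1,0):-1/X.O/OXO/X.., (2,1):-1/X.O/.XO/XO., (2,2):-1/X.O/.XO/X.O
[XOO/.XO/X..] X move#3: (1,0):+1/XOO/XXO/X..*, (2,1):-1/XOO/.XO/XX., (2,2):-1/XOO/.XO/X.X
[XOO/XXO/X..] end (terminal -1, O#4); searched ..O/.XO/X.. to 5

value(..O/.XO/X.., X) = +1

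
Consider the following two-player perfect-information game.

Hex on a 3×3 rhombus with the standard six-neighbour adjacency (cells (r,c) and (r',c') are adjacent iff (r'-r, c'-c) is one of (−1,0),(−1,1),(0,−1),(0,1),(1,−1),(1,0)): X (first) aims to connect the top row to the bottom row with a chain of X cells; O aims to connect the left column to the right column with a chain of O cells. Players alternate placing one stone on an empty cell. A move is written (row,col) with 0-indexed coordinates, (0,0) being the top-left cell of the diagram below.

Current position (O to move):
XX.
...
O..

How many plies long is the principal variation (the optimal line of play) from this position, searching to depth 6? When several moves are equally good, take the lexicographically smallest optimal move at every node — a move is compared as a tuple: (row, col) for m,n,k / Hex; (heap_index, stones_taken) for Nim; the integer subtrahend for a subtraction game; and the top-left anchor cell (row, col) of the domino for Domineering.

PV length from [XX./.../O..]: 3 plies

ply 1, O at XX./.../O.. | (0,2)=+1→XXO/.../O..*; (1,0)=-1→XX./O../O..; (1,1)=+1→XX./.O./O..; (1,2)=+1→XX./..O/O..; (2,1)=+1→XX./.../OO.; (2,2)=+1→XX./.../O.O
ply 2, X at XXO/.../O.. | (1,0)=-1→XXO/X../O..*; (1,1)=-1→XXO/.X./O..; (1,2)=-1→XXO/..X/O..; (2,1)=-1→XXO/.../OX.; (2,2)=-1→XXO/.../O.X
ply 3, O at XXO/X../O.. | (1,1)=+1→XXO/XO./O..*; (1,2)=+1→XXO/X.O/O..; (2,1)=+1→XXO/X../OO.; (2,2)=+1→XXO/X../O.O
ply 4: XXO/XO./O.. is terminal -1 (X); from XX./.../O.. depth 6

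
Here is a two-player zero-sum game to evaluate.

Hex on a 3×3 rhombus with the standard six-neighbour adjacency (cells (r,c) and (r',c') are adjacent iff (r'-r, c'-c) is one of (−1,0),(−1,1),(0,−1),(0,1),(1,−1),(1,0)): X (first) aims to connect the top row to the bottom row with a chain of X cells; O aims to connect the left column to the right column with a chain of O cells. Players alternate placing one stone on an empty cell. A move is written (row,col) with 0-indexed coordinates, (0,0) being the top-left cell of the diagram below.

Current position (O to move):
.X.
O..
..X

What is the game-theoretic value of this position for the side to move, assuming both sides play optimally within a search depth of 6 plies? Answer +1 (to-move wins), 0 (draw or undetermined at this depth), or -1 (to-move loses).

value(.X./O../..X, O) = +1

[.X./O../..X] O move#1: (0,0):-1/OX./O../..X, (0,2):-1/.XO/O../..X, (1,1):+1/.X./OO./..X*, (1,2):-1/.X./O.O/..X, (2,0):-1/.X./O../O.X, (2,1):-1/.X./O../.OX
[.X./OO./..X] X move#2: (0,0):-1/XX./OO./..X*, (0,2):-1/.XX/OO./..X, (1,2):-1/.X./OOX/..X, (2,0):-1/.X./OO./X.X, (2,1):-1/.X./OO./.XX
[XX./OO./..X] O move#3: (0,2):+1/XXO/OO./..X*, (1,2):+1/XX./OOO/..X, (2,0):+1/XX./OO./O.X, (2,1):+1/XX./OO./.OX
[XXO/OO./..X] end (terminal -1, X#4); searched .X./O../..X to 6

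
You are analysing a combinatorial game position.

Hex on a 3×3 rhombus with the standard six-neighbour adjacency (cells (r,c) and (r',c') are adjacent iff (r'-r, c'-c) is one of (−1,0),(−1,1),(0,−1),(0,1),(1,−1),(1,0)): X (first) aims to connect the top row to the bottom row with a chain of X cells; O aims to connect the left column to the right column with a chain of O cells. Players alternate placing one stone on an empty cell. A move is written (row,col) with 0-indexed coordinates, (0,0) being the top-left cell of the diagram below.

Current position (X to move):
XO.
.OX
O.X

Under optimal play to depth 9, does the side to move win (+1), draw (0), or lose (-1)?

p1 X@[XO./.OX/O.X]: (0,2)[XOX/.OX/O.X]+1* (1,0)[XO./XOX/O.X]-1 (2,1)[XO./.OX/OXX]-1
p2 O@[XOX/.OX/O.X] terminal -1; root [XO./.OX/O.X] d9

value(XO./.OX/O.X, X) = +1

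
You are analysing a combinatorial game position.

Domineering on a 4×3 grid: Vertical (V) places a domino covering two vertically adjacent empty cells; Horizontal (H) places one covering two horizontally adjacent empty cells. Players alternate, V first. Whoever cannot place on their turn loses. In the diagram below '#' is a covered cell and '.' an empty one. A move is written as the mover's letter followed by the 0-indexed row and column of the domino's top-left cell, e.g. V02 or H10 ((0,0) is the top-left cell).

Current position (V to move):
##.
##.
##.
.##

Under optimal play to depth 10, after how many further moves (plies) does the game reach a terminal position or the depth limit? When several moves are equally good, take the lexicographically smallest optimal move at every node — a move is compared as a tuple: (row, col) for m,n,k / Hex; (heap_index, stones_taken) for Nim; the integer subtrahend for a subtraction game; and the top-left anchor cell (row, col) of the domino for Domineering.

p1 V@[##./##./##./.##]: V02[###/###/##./.##]+1* V12[##./###/###/.##]+1
p2 H@[###/###/##./.##] terminal -1; root [##./##./##./.##] d10

PV length from [##./##./##./.##]: 1 ply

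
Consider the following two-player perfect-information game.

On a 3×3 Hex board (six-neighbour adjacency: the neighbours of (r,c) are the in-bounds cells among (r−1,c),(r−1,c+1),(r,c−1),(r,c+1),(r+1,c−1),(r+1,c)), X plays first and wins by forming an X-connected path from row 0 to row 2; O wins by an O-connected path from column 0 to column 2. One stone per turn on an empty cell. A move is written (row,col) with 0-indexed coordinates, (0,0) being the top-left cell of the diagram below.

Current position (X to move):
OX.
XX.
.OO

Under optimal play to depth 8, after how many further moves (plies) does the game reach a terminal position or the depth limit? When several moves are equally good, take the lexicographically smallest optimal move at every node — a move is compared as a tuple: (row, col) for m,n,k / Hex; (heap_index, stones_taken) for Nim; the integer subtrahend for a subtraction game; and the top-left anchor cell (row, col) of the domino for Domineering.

[OX./XX./.OO] X move#1: (0,2):-1/OXX/XX./.OO, (1,2):-1/OX./XXX/.OO, (2,0):+1/OX./XX./XOO*
[OX./XX./XOO] end (terminal -1, O#2); searched OX./XX./.OO to 8

PV length from [OX./XX./.OO]: 1 ply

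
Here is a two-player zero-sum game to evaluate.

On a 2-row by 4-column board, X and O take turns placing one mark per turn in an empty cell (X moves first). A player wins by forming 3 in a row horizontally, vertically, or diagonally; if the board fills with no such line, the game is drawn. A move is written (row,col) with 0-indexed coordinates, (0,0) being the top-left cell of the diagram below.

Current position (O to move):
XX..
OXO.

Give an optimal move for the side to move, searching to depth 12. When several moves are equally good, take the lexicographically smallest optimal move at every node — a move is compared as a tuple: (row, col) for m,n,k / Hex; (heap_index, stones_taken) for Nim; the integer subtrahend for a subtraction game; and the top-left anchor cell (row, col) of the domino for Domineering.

O's best at [XX../OXO.]: (0,2)

p1 O@[XX../OXO.]: (0,2)[XXO./OXO.]+0* (0,3)[XX.O/OXO.]-1 (1,3)[XX../OXOO]-1
p2 X@[XXO./OXO.]: (0,3)[XXOX/OXO.]+0* (1,3)[XXO./OXOX]+0
p3 O@[XXOX/OXO.]: (1,3)[XXOX/OXOO]+0*
p4 X@[XXOX/OXOO] terminal +0; root [XX../OXO.] d12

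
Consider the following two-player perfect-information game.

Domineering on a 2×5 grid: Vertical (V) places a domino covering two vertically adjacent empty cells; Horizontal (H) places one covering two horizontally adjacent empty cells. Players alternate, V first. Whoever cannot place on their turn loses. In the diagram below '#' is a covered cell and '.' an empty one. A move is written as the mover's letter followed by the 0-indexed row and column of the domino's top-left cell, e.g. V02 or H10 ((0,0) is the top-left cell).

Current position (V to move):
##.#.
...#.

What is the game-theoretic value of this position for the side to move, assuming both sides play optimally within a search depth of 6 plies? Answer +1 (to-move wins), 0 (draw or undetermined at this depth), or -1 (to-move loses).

value(##.#./...#., V) = +1

[##.#./...#.] V move#1: V02:+1/####./..##.*, V04:-1/##.##/...##
[####./..##.] H move#2: H10:-1/####./####.*
[####./####.] V move#3: V04:+1/#####/#####*
[#####/#####] end (terminal -1, H#4); searched ##.#./...#. to 6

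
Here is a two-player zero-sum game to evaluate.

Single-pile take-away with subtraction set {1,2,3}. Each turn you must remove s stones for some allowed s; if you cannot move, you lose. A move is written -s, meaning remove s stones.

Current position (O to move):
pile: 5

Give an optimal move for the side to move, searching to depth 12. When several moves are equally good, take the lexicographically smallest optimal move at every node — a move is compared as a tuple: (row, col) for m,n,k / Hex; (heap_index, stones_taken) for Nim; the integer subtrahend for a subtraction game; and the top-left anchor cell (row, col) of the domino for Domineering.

ply 1, O at 5 | -1=+1→4*; -2=-1→3; -3=-1→2
ply 2, X at 4 | -1=-1→3*; -2=-1→2; -3=-1→1
ply 3, O at 3 | -1=-1→2; -2=-1→1; -3=+1→0*
ply 4: 0 is terminal -1 (X); from 5 depth 12

O's best at [5]: -1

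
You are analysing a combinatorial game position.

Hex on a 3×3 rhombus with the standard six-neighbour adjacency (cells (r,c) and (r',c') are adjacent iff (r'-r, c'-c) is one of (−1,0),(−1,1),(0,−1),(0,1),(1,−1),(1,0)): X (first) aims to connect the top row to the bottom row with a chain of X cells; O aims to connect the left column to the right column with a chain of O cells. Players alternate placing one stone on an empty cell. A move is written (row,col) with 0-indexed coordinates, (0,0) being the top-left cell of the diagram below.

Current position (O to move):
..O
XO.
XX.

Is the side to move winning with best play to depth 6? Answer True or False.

O winning at [..O/XO./XX.]: False

ply 1, O at ..O/XO./XX. | (0,0)=-1→O.O/XO./XX.*; (0,1)=-1→.OO/XO./XX.; (1,2)=-1→..O/XOO/XX.; (2,2)=-1→..O/XO./XXO
ply 2, X at O.O/XO./XX. | (0,1)=+1→OXO/XO./XX.*; (1,2)=-1→O.O/XOX/XX.; (2,2)=-1→O.O/XO./XXX
ply 3: OXO/XO./XX. is terminal -1 (O); from ..O/XO./XX. depth 6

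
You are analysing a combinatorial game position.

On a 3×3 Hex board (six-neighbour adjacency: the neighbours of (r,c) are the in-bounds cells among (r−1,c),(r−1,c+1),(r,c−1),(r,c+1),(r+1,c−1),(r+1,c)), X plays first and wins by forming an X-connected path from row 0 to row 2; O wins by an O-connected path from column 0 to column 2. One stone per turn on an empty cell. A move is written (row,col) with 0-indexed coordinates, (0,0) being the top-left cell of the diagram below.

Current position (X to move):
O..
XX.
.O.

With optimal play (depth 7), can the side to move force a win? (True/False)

ply 1, X at O../XX./.O. | (0,1)=-1→OX./XX./.O.; (0,2)=-1→O.X/XX./.O.; (1,2)=+1→O../XXX/.O.*; (2,0)=+1→O../XX./XO.; (2,2)=+1→O../XX./.OX
ply 2, O at O../XXX/.O. | (0,1)=-1→OO./XXX/.O.*; (0,2)=-1→O.O/XXX/.O.; (2,0)=-1→O../XXX/OO.; (2,2)=-1→O../XXX/.OO
ply 3, X at OO./XXX/.O. | (0,2)=+1→OOX/XXX/.O.*; (2,0)=-1→OO./XXX/XO.; (2,2)=-1→OO./XXX/.OX
ply 4, O at OOX/XXX/.O. | (2,0)=-1→OOX/XXX/OO.*; (2,2)=-1→OOX/XXX/.OO
ply 5, X at OOX/XXX/OO. | (2,2)=+1→OOX/XXX/OOX*
ply 6: OOX/XXX/OOX is terminal -1 (O); from O../XX./.O. depth 7

X winning at [O../XX./.O.]: True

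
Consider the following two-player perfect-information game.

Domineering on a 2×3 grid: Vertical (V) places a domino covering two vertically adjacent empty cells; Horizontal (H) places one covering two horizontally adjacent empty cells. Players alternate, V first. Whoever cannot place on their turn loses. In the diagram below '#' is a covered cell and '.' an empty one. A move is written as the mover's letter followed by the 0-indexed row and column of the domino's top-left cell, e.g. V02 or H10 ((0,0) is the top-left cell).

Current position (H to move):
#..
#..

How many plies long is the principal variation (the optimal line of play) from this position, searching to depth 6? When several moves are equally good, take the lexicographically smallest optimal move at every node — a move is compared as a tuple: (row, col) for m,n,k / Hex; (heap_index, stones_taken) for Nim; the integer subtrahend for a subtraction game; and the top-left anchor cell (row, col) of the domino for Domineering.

PV length from [#../#..]: 1 ply

[#../#..] H move#1: H01:+1/###/#..*, H11:+1/#../###
[###/#..] end (terminal -1, V#2); searched #../#.. to 6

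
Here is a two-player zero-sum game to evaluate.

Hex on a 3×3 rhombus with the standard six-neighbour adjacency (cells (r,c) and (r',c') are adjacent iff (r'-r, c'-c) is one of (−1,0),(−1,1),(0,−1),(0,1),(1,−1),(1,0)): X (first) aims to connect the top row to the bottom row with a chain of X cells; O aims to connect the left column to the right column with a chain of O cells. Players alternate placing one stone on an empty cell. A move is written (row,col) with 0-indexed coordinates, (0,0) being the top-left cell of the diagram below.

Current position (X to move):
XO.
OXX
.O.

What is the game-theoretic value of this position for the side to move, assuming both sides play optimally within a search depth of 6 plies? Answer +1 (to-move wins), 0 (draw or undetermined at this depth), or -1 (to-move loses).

value(XO./OXX/.O., X) = +1

[XO./OXX/.O.] X move#1: (0,2):+1/XOX/OXX/.O.*, (2,0):-1/XO./OXX/XO., (2,2):-1/XO./OXX/.OX
[XOX/OXX/.O.] O move#2: (2,0):-1/XOX/OXX/OO.*, (2,2):-1/XOX/OXX/.OO
[XOX/OXX/OO.] X move#3: (2,2):+1/XOX/OXX/OOX*
[XOX/OXX/OOX] end (terminal -1, O#4); searched XO./OXX/.O. to 6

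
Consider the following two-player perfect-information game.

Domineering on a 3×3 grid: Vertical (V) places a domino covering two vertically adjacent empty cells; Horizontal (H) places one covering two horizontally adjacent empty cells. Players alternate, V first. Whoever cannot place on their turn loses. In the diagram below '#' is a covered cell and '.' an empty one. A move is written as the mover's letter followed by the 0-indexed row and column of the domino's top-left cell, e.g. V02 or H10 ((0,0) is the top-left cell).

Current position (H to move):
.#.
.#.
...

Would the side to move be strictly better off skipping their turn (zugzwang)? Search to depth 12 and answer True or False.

zugzwang(.#./.#./..., H) = False

ply 1, H at .#./.#./... | H20=-1→.#./.#./##.*; H21=-1→.#./.#./.##
ply 2, V at .#./.#./##. | V00=+1→##./##./##.*; V02=+1→.##/.##/##.; V12=+1→.#./.##/###
ply 3: ##./##./##. is terminal -1 (H); from .#./.#./... depth 12
if H skipped the turn, V would face:
~ ply 1, V at .#./.#./... | V00=+1→##./##./...*; V02=+1→.##/.##/...; V10=+1→.#./##./#..; V12=+1→.#./.##/..#
~ ply 2, H at ##./##./... | H20=-1→##./##./##.*; H21=-1→##./##./.##
~ ply 3, V at ##./##./##. | V02=+1→###/###/##.*; V12=+1→##./###/###
~ ply 4: ###/###/##. is terminal -1 (H); from .#./.#./... depth 12
compare (H): move=-1 vs pass=-1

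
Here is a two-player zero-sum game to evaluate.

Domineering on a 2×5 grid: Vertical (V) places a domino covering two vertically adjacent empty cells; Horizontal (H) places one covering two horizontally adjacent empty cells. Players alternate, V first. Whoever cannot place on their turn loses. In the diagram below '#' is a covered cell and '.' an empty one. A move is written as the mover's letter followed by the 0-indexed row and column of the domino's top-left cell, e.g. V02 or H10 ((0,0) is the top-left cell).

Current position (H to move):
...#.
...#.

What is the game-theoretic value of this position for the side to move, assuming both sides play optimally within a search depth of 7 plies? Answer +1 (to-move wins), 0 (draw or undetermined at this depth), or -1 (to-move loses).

p1 H@[...#./...#.]: H00[##.#./...#.]-1* H01[.###./...#.]-1 H10[...#./##.#.]-1 H11[...#./.###.]-1
p2 V@[##.#./...#.]: V02[####./..##.]+1* V04[##.##/...##]-1
p3 H@[####./..##.]: H10[####./####.]-1*
p4 V@[####./####.]: V04[#####/#####]+1*
p5 H@[#####/#####] terminal -1; root [...#./...#.] d7

value(...#./...#., H) = -1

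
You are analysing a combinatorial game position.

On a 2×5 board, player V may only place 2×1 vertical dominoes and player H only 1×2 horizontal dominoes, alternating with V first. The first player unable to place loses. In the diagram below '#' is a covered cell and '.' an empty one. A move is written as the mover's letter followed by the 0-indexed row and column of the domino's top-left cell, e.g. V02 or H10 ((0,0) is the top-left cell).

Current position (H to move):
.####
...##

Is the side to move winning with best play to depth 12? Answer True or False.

ply 1, H at .####/...## | H10=+1→.####/##.##*; H11=-1→.####/.####
ply 2: .####/##.## is terminal -1 (V); from .####/...## depth 12

H winning at [.####/...##]: True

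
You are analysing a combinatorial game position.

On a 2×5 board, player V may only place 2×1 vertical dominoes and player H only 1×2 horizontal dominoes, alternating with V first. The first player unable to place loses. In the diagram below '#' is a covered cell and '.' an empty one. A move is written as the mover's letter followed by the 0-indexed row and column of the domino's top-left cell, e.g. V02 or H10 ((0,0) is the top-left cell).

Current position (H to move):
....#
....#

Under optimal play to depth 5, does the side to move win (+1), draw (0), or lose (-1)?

[....#/....#] H move#1: H00:-1/##..#/....#, H01:+1/.##.#/....#*, H02:-1/..###/....#, H10:-1/....#/##..#, H11:+1/....#/.##.#, H12:-1/....#/..###
[.##.#/....#] V move#2: V00:-1/###.#/#...#*, V03:-1/.####/...##
[###.#/#...#] H move#3: H11:-1/###.#/###.#, H12:+1/###.#/#.###*
[###.#/#.###] end (terminal -1, V#4); searched ....#/....# to 5

value(....#/....#, H) = +1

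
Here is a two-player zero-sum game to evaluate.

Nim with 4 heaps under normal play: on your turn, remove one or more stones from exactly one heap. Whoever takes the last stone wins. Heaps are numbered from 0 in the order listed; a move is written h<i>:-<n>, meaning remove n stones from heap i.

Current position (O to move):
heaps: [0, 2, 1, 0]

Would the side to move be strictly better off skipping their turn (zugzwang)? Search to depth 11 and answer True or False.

zugzwang((0,2,1,0), O) = False

ply 1, O at (0,2,1,0) | h1:-1=+1→(0,1,1,0)*; h1:-2=-1→(0,0,1,0); h2:-1=-1→(0,2,0,0)
ply 2, X at (0,1,1,0) | h1:-1=-1→(0,0,1,0)*; h2:-1=-1→(0,1,0,0)
ply 3, O at (0,0,1,0) | h2:-1=+1→(0,0,0,0)*
ply 4: (0,0,0,0) is terminal -1 (X); from (0,2,1,0) depth 11
pass branch (X moves first from the same position):
  | ply 1, X at (0,2,1,0) | h1:-1=+1→(0,1,1,0)*; h1:-2=-1→(0,0,1,0); h2:-1=-1→(0,2,0,0)
  | ply 2, O at (0,1,1,0) | h1:-1=-1→(0,0,1,0)*; h2:-1=-1→(0,1,0,0)
  | ply 3, X at (0,0,1,0) | h2:-1=+1→(0,0,0,0)*
  | ply 4: (0,0,0,0) is terminal -1 (O); from (0,2,1,0) depth 11
O moving scores +1; O passing scores -1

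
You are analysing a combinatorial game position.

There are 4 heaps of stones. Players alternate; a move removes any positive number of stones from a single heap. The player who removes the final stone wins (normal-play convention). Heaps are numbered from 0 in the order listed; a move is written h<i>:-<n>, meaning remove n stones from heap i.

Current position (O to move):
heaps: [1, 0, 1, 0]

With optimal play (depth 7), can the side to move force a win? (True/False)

[(1,0,1,0)] O move#1: h0:-1:-1/(0,0,1,0)*, h2:-1:-1/(1,0,0,0)
[(0,0,1,0)] X move#2: h2:-1:+1/(0,0,0,0)*
[(0,0,0,0)] end (terminal -1, O#3); searched (1,0,1,0) to 7

O winning at [(1,0,1,0)]: False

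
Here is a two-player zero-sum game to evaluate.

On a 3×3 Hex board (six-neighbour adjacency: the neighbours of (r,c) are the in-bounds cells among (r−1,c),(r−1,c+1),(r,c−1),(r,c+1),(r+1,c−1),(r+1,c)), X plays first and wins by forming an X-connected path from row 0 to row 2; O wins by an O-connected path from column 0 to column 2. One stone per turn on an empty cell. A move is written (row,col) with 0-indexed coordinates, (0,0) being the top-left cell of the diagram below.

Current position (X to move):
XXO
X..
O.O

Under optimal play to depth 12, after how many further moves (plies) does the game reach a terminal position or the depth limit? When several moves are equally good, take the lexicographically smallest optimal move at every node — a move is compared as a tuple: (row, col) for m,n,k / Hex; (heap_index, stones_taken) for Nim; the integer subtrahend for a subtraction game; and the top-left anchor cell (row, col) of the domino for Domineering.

p1 X@[XXO/X../O.O]: (1,1)[XXO/XX./O.O]-1* (1,2)[XXO/X.X/O.O]-1 (2,1)[XXO/X../OXO]-1
p2 O@[XXO/XX./O.O]: (1,2)[XXO/XXO/O.O]-1 (2,1)[XXO/XX./OOO]+1*
p3 X@[XXO/XX./OOO] terminal -1; root [XXO/X../O.O] d12

PV length from [XXO/X../O.O]: 2 plies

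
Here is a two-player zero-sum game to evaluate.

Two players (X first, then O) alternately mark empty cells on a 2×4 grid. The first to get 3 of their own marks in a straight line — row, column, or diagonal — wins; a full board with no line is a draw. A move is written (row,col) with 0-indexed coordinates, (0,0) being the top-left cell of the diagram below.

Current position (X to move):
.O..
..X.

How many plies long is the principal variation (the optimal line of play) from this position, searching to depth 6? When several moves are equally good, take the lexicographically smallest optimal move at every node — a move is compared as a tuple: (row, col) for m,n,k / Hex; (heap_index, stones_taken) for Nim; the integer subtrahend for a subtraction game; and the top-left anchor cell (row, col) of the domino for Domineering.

PV length from [.O../..X.]: 5 plies

ply 1, X at .O../..X. | (0,0)=+0→XO../..X.; (0,2)=+0→.OX./..X.; (0,3)=+0→.O.X/..X.; (1,0)=+0→.O../X.X.; (1,1)=+1→.O../.XX.*; (1,3)=+0→.O../..XX
ply 2, O at .O../.XX. | (0,0)=-1→OO../.XX.*; (0,2)=-1→.OO./.XX.; (0,3)=-1→.O.O/.XX.; (1,0)=-1→.O../OXX.; (1,3)=-1→.O../.XXO
ply 3, X at OO../.XX. | (0,2)=+1→OOX./.XX.*; (0,3)=-1→OO.X/.XX.; (1,0)=+1→OO../XXX.; (1,3)=+1→OO../.XXX
ply 4, O at OOX./.XX. | (0,3)=-1→OOXO/.XX.*; (1,0)=-1→OOX./OXX.; (1,3)=-1→OOX./.XXO
ply 5, X at OOXO/.XX. | (1,0)=+1→OOXO/XXX.*; (1,3)=+1→OOXO/.XXX
ply 6: OOXO/XXX. is terminal -1 (O); from .O../..X. depth 6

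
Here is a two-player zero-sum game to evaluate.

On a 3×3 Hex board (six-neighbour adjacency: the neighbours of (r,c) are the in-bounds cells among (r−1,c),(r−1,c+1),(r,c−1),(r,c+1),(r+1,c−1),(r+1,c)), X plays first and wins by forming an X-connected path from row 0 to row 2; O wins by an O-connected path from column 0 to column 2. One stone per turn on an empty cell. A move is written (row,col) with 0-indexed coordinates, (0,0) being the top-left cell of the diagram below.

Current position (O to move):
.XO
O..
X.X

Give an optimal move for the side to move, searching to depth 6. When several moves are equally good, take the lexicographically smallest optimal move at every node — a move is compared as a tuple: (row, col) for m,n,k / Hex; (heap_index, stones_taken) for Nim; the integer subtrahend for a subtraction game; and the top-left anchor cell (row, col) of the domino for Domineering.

O's best at [.XO/O../X.X]: (1,1)

ply 1, O at .XO/O../X.X | (0,0)=-1→OXO/O../X.X; (1,1)=+1→.XO/OO./X.X*; (1,2)=-1→.XO/O.O/X.X; (2,1)=-1→.XO/O../XOX
ply 2: .XO/OO./X.X is terminal -1 (X); from .XO/O../X.X depth 6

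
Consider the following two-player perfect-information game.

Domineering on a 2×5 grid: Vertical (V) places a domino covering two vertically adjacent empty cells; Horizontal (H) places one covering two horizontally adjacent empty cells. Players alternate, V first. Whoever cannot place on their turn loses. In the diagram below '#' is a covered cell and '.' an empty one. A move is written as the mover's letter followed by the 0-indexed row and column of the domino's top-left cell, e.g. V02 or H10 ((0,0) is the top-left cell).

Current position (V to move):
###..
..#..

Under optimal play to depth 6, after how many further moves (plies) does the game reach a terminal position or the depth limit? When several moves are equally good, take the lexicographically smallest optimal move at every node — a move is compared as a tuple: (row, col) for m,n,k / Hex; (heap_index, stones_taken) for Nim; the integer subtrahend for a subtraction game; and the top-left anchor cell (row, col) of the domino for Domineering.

ply 1, V at ###../..#.. | V03=+1→####./..##.*; V04=+1→###.#/..#.#
ply 2, H at ####./..##. | H10=-1→####./####.*
ply 3, V at ####./####. | V04=+1→#####/#####*
ply 4: #####/##### is terminal -1 (H); from ###../..#.. depth 6

PV length from [###../..#..]: 3 plies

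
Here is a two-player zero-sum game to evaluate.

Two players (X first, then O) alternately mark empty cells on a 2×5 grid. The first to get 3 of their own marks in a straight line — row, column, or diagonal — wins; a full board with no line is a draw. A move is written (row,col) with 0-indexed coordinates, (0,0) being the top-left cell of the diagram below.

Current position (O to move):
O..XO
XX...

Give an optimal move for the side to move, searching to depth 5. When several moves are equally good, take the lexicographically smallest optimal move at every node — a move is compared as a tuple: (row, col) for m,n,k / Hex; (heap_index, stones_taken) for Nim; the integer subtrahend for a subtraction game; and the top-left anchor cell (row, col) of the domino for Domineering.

O's best at [O..XO/XX...]: (1,2)

[O..XO/XX...] O move#1: (0,1):-1/OO.XO/XX..., (0,2):-1/O.OXO/XX..., (1,2):+0/O..XO/XXO..*, (1,3):-1/O..XO/XX.O., (1,4):-1/O..XO/XX..O
[O..XO/XXO..] X move#2: (0,1):+0/OX.XO/XXO..*, (0,2):+0/O.XXO/XXO.., (1,3):+0/O..XO/XXOX., (1,4):+0/O..XO/XXO.X
[OX.XO/XXO..] O move#3: (0,2):+0/OXOXO/XXO..*, (1,3):-1/OX.XO/XXOO., (1,4):-1/OX.XO/XXO.O
[OXOXO/XXO..] X move#4: (1,3):+0/OXOXO/XXOX.*, (1,4):+0/OXOXO/XXO.X
[OXOXO/XXOX.] O move#5: (1,4):+0/OXOXO/XXOXO*
[OXOXO/XXOXO] end (terminal +0, X#6); searched O..XO/XX... to 5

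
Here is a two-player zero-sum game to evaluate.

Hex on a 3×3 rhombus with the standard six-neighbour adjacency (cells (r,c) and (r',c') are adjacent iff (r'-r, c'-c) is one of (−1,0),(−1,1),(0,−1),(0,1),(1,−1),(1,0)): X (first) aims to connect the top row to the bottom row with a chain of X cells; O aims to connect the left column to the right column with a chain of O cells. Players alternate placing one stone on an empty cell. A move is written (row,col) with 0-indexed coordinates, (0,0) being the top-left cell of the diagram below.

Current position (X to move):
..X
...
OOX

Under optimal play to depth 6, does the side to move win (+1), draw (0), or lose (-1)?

value(..X/.../OOX, X) = +1

p1 X@[..X/.../OOX]: (0,0)[X.X/.../OOX]-1 (0,1)[.XX/.../OOX]-1 (1,0)[..X/X../OOX]-1 (1,1)[..X/.X./OOX]-1 (1,2)[..X/..X/OOX]+1*
p2 O@[..X/..X/OOX] terminal -1; root [..X/.../OOX] d6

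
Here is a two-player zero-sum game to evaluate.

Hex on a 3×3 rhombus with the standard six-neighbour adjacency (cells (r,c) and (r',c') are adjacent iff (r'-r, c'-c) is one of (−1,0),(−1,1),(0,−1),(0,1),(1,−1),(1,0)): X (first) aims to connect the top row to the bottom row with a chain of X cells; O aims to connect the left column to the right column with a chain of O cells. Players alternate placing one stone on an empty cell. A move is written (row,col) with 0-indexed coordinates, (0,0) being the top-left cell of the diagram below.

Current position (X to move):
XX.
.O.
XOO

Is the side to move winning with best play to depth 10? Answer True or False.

ply 1, X at XX./.O./XOO | (0,2)=-1→XXX/.O./XOO; (1,0)=+1→XX./XO./XOO*; (1,2)=-1→XX./.OX/XOO
ply 2: XX./XO./XOO is terminal -1 (O); from XX./.O./XOO depth 10

X winning at [XX./.O./XOO]: True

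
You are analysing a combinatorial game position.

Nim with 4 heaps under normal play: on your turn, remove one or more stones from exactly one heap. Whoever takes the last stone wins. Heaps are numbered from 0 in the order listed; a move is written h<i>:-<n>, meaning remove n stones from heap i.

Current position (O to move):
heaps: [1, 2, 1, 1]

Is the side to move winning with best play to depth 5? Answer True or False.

O winning at [(1,2,1,1)]: True

p1 O@[(1,2,1,1)]: h0:-1[(0,2,1,1)]-1 h1:-1[(1,1,1,1)]+1* h1:-2[(1,0,1,1)]-1 h2:-1[(1,2,0,1)]-1 h3:-1[(1,2,1,0)]-1
p2 X@[(1,1,1,1)]: h0:-1[(0,1,1,1)]-1* h1:-1[(1,0,1,1)]-1 h2:-1[(1,1,0,1)]-1 h3:-1[(1,1,1,0)]-1
p3 O@[(0,1,1,1)]: h1:-1[(0,0,1,1)]+1* h2:-1[(0,1,0,1)]+1 h3:-1[(0,1,1,0)]+1
p4 X@[(0,0,1,1)]: h2:-1[(0,0,0,1)]-1* h3:-1[(0,0,1,0)]-1
p5 O@[(0,0,0,1)]: h3:-1[(0,0,0,0)]+1*
p6 X@[(0,0,0,0)] terminal -1; root [(1,2,1,1)] d5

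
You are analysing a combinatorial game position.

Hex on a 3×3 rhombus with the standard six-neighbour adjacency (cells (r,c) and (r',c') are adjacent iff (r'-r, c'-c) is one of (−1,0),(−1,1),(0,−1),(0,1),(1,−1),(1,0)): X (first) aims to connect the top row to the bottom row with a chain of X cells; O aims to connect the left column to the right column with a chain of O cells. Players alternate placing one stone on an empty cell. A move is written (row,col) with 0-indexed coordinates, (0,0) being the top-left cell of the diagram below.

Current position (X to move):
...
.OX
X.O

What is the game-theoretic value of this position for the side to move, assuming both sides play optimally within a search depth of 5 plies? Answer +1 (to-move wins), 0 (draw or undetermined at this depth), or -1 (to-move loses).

ply 1, X at .../.OX/X.O | (0,0)=-1→X../.OX/X.O; (0,1)=-1→.X./.OX/X.O; (0,2)=+1→..X/.OX/X.O*; (1,0)=+1→.../XOX/X.O; (2,1)=+1→.../.OX/XXO
ply 2, O at ..X/.OX/X.O | (0,0)=-1→O.X/.OX/X.O*; (0,1)=-1→.OX/.OX/X.O; (1,0)=-1→..X/OOX/X.O; (2,1)=-1→..X/.OX/XOO
ply 3, X at O.X/.OX/X.O | (0,1)=+1→OXX/.OX/X.O*; (1,0)=+1→O.X/XOX/X.O; (2,1)=+1→O.X/.OX/XXO
ply 4, O at OXX/.OX/X.O | (1,0)=-1→OXX/OOX/X.O*; (2,1)=-1→OXX/.OX/XOO
ply 5, X at OXX/OOX/X.O | (2,1)=+1→OXX/OOX/XXO*
ply 6: OXX/OOX/XXO is terminal -1 (O); from .../.OX/X.O depth 5

value(.../.OX/X.O, X) = +1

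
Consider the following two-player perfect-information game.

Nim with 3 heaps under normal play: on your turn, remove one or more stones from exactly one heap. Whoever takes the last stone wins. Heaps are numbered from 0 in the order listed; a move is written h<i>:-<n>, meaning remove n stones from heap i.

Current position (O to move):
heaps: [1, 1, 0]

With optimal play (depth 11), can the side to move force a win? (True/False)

ply 1, O at (1,1,0) | h0:-1=-1→(0,1,0)*; h1:-1=-1→(1,0,0)
ply 2, X at (0,1,0) | h1:-1=+1→(0,0,0)*
ply 3: (0,0,0) is terminal -1 (O); from (1,1,0) depth 11

O winning at [(1,1,0)]: False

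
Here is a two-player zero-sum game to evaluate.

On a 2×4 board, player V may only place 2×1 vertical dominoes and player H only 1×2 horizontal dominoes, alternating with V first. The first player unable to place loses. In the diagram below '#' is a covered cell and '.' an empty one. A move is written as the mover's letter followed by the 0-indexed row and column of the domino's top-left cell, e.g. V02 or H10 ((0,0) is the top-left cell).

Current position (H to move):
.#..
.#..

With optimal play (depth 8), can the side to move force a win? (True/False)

[.#../.#..] H move#1: H02:+1/.###/.#..*, H12:+1/.#../.###
[.###/.#..] V move#2: V00:-1/####/##..*
[####/##..] H move#3: H12:+1/####/####*
[####/####] end (terminal -1, V#4); searched .#../.#.. to 8

H winning at [.#../.#..]: True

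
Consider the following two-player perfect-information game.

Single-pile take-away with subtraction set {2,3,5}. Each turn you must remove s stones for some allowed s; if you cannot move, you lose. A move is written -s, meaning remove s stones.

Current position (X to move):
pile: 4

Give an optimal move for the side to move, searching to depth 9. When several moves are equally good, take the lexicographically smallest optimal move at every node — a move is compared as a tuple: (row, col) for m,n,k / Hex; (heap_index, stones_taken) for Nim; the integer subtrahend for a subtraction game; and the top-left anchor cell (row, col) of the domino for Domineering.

X's best at [4]: -3

ply 1, X at 4 | -2=-1→2; -3=+1→1*
ply 2: 1 is terminal -1 (O); from 4 depth 9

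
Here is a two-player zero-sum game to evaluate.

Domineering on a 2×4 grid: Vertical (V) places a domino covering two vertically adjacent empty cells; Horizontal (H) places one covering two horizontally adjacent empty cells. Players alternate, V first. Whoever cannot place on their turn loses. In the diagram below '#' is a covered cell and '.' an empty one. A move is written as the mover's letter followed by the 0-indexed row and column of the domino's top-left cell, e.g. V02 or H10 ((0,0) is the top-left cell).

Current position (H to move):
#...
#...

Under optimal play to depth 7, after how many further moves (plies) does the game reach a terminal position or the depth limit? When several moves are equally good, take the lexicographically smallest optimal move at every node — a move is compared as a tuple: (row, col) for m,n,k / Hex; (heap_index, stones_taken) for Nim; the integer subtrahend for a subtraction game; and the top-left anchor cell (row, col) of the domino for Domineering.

PV length from [#.../#...]: 3 plies

[#.../#...] H move#1: H01:+1/###./#...*, H02:+1/#.##/#..., H11:+1/#.../###., H12:+1/#.../#.##
[###./#...] V move#2: V03:-1/####/#..#*
[####/#..#] H move#3: H11:+1/####/####*
[####/####] end (terminal -1, V#4); searched #.../#... to 7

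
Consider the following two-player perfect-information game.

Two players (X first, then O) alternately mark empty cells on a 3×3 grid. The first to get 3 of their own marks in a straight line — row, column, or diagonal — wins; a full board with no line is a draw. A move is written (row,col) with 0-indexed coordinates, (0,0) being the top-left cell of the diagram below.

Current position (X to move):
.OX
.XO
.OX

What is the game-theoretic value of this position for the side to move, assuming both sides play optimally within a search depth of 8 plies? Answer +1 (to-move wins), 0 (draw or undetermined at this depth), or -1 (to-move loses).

value(.OX/.XO/.OX, X) = +1

p1 X@[.OX/.XO/.OX]: (0,0)[XOX/.XO/.OX]+1* (1,0)[.OX/XXO/.OX]+1 (2,0)[.OX/.XO/XOX]+1
p2 O@[XOX/.XO/.OX] terminal -1; root [.OX/.XO/.OX] d8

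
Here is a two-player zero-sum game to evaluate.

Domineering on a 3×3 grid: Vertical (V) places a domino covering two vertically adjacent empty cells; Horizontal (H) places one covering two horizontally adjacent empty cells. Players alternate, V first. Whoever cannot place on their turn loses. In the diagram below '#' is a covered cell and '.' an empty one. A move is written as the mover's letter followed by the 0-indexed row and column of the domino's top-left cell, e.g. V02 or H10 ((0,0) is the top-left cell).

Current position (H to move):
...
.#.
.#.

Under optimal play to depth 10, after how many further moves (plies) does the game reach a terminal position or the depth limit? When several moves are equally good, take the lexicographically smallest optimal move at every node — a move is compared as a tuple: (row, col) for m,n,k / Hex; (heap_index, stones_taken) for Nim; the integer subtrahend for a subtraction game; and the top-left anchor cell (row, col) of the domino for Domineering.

ply 1, H at .../.#./.#. | H00=-1→##./.#./.#.*; H01=-1→.##/.#./.#.
ply 2, V at ##./.#./.#. | V02=+1→###/.##/.#.*; V10=+1→##./##./##.; V12=+1→##./.##/.##
ply 3: ###/.##/.#. is terminal -1 (H); from .../.#./.#. depth 10

PV length from [.../.#./.#.]: 2 plies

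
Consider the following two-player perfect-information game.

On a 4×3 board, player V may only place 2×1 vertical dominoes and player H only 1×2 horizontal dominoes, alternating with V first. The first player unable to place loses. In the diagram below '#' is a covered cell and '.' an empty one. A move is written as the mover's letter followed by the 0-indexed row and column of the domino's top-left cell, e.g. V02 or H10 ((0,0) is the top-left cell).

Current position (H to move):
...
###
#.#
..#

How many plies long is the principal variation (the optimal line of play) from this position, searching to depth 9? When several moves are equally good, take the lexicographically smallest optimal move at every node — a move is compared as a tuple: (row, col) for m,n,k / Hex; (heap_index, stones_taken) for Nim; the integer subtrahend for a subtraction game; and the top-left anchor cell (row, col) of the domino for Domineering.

ply 1, H at .../###/#.#/..# | H00=-1→##./###/#.#/..#; H01=-1→.##/###/#.#/..#; H30=+1→.../###/#.#/###*
ply 2: .../###/#.#/### is terminal -1 (V); from .../###/#.#/..# depth 9

PV length from [.../###/#.#/..#]: 1 ply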